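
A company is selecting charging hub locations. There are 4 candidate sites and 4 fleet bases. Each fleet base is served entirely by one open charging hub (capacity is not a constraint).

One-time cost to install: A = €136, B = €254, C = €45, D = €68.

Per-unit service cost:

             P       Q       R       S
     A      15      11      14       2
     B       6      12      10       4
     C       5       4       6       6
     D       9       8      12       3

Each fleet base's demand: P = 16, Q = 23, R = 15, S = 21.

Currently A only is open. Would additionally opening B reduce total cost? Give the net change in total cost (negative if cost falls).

Current service cost with {A}: 745.
Adding B: each fleet base re-picks its cheapest; new service cost 541, saving 204.
Extra fixed cost: 254. Net change = 254 − 204 = 50.
(Totals: 881 → 931.)

No — net change +50 (cost rises by 50).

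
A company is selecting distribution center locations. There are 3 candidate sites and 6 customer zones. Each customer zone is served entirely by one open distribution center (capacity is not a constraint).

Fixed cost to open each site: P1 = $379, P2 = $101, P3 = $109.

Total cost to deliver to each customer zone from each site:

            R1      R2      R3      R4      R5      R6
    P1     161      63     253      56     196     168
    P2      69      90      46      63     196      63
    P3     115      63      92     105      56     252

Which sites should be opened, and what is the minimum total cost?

For any fixed open set, each customer zone goes to its cheapest open site; total = fixed + service.
{P2, P3}: R1→P2 69, R2→P3 63, R3→P2 46, R4→P2 63, R5→P3 56, R6→P2 63. Service 360; fixed 210; total 570.
{P2}: R1→P2 69, R2→P2 90, R3→P2 46, R4→P2 63, R5→P2 196, R6→P2 63. Service 527; fixed 101; total 628.
{P3}: R1→P3 115, R2→P3 63, R3→P3 92, R4→P3 105, R5→P3 56, R6→P3 252. Service 683; fixed 109; total 792.
{P1, P2, P3}: service 353 + fixed 589 = 942
No other subset beats 570.

Open P2 and P3; minimum total cost 570.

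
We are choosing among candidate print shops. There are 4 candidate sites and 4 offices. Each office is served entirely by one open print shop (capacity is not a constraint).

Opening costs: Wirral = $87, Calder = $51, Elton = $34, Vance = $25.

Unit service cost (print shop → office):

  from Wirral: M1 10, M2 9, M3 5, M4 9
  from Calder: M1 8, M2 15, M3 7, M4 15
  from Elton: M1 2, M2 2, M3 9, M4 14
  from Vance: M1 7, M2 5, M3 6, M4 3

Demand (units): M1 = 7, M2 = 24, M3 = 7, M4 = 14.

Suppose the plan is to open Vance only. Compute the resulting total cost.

Each office is assigned to its cheapest site among the open ones.
{Vance}: M1→Vance 7·7=49, M2→Vance 5·24=120, M3→Vance 6·7=42, M4→Vance 3·14=42. Service 253; fixed 25; total 278.

Total cost: 278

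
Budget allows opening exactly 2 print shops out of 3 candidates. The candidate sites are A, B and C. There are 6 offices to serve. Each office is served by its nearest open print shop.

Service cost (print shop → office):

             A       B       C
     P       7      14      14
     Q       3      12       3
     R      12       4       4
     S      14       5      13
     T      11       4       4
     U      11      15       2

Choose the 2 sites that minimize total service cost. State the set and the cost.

With exactly 2 open, each office uses its cheapest among the chosen.
{B, C}: P→B 14, Q→C 3, R→B 4, S→B 5, T→B 4, U→C 2. Service cost 32.
{A, C}: service cost 33
{A, B}: service cost 34
Among all 3 size-2 choices, {B, C} is lowest.

Choose B and C; total service cost 32.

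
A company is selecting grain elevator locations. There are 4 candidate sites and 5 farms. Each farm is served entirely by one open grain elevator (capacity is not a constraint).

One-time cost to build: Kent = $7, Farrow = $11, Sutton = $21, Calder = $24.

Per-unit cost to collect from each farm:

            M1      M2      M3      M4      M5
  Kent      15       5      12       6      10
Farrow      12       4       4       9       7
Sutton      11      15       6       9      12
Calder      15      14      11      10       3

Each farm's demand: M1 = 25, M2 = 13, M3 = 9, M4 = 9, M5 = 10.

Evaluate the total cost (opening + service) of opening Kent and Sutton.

Each farm is assigned to its cheapest site among the open ones.
{Kent, Sutton}: M1→Sutton 11·25=275, M2→Kent 5·13=65, M3→Sutton 6·9=54, M4→Kent 6·9=54, M5→Kent 10·10=100. Service 548; fixed 28; total 576.

Total cost: 576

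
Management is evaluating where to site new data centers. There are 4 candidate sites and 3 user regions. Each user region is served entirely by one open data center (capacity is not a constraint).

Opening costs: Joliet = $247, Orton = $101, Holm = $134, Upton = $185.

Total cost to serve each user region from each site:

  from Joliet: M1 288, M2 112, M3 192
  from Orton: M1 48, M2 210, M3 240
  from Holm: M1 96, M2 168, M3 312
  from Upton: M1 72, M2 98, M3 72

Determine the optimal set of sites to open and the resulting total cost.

For any fixed open set, each user region goes to its cheapest open site; total = fixed + service.
{Upton}: M1→Upton 72, M2→Upton 98, M3→Upton 72. Service 242; fixed 185; total 427.
{Orton, Upton}: service 218 + fixed 286 = 504
{Holm, Upton}: service 242 + fixed 319 = 561
{Joliet, Orton, Holm, Upton}: M1→Orton 48, M2→Upton 98, M3→Upton 72. Service 218; fixed 667; total 885.
No other subset beats 427.

Open Upton only; minimum total cost 427.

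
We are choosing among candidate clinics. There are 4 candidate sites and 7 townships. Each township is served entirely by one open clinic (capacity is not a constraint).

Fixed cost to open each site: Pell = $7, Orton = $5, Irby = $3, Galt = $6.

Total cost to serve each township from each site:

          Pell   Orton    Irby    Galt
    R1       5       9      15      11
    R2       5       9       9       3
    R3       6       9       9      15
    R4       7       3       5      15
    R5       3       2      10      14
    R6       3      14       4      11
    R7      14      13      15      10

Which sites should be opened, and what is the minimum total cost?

Open Pell and Orton; minimum total cost 49.

For any fixed open set, each township goes to its cheapest open site; total = fixed + service.
{Pell, Orton}: R1→Pell 5, R2→Pell 5, R3→Pell 6, R4→Orton 3, R5→Orton 2, R6→Pell 3, R7→Orton 13. Service 37; fixed 12; total 49.
{Pell}: R1→Pell 5, R2→Pell 5, R3→Pell 6, R4→Pell 7, R5→Pell 3, R6→Pell 3, R7→Pell 14. Service 43; fixed 7; total 50.
{Pell, Orton, Galt}: R1→Pell 5, R2→Galt 3, R3→Pell 6, R4→Orton 3, R5→Orton 2, R6→Pell 3, R7→Galt 10. Service 32; fixed 18; total 50.
{Pell, Orton, Irby, Galt}: service 32 + fixed 21 = 53
No other subset beats 49.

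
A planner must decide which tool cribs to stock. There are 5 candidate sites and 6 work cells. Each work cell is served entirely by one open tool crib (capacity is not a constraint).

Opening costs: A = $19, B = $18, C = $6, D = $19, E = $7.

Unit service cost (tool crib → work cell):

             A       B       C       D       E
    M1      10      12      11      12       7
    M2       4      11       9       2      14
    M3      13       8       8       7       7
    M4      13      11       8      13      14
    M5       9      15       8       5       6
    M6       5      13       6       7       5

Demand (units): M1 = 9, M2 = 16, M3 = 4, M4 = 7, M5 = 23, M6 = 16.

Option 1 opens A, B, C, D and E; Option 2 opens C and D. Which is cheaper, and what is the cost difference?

Option 1: {A, B, C, D, E}: M1→E 7·9=63, M2→D 2·16=32, M3→D 7·4=28, M4→C 8·7=56, M5→D 5·23=115, M6→A 5·16=80. Service 374; fixed 69; total 443.
Option 2: {C, D}: M1→C 11·9=99, M2→D 2·16=32, M3→D 7·4=28, M4→C 8·7=56, M5→D 5·23=115, M6→C 6·16=96. Service 426; fixed 25; total 451.
Difference: |443 − 451| = 8.

Option 1 is cheaper by 8.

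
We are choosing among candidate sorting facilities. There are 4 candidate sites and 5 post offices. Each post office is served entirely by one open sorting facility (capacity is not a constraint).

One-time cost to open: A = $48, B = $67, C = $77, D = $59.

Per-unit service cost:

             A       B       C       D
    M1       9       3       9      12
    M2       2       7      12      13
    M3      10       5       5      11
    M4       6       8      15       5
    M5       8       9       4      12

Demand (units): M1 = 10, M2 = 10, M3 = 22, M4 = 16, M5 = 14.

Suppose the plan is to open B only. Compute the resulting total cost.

Total cost: 531

Each post office is assigned to its cheapest site among the open ones.
{B}: M1→B 3·10=30, M2→B 7·10=70, M3→B 5·22=110, M4→B 8·16=128, M5→B 9·14=126. Service 464; fixed 67; total 531.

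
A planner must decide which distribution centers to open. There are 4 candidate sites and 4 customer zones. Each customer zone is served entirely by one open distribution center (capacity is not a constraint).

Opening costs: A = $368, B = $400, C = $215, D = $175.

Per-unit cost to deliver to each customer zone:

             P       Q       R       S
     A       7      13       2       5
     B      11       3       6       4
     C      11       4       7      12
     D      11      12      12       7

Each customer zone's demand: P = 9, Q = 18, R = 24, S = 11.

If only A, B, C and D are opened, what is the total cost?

Total cost: 1367

Each customer zone is assigned to its cheapest site among the open ones.
{A, B, C, D}: P→A 7·9=63, Q→B 3·18=54, R→A 2·24=48, S→B 4·11=44. Service 209; fixed 1158; total 1367.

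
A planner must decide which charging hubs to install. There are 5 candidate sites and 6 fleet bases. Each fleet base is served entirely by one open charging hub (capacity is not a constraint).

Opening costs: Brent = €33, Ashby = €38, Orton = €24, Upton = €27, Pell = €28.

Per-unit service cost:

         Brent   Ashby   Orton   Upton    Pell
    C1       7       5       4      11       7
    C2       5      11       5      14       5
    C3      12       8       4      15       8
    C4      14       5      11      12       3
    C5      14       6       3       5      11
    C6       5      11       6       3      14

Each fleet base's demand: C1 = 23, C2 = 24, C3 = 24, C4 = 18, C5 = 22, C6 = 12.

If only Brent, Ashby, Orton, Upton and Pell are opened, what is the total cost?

Total cost: 614

Each fleet base is assigned to its cheapest site among the open ones.
{Brent, Ashby, Orton, Upton, Pell}: C1→Orton 4·23=92, C2→Brent 5·24=120, C3→Orton 4·24=96, C4→Pell 3·18=54, C5→Orton 3·22=66, C6→Upton 3·12=36. Service 464; fixed 150; total 614.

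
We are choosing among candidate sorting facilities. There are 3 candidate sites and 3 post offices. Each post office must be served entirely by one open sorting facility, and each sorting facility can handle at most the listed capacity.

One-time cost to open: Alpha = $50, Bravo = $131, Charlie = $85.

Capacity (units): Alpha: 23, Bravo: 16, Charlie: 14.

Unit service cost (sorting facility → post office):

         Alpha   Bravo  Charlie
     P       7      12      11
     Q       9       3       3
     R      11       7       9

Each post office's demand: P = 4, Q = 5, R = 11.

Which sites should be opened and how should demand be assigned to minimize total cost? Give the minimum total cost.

Minimum total cost: 244

Open {Alpha}: P→Alpha 7·4=28, Q→Alpha 9·5=45, R→Alpha 11·11=121.
Loads: Alpha carries 20/23. Service 194; fixed 50; total 244.
Next best feasible plan costs 299.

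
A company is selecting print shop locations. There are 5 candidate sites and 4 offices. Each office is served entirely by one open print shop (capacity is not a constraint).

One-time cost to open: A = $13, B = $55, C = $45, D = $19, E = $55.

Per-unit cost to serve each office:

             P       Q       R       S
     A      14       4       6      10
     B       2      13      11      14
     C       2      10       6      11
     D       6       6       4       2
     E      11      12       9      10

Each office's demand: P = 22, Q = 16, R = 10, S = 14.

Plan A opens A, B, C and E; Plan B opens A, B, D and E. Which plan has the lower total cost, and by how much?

Plan B is cheaper by 158.

Plan A: {A, B, C, E}: P→B 2·22=44, Q→A 4·16=64, R→A 6·10=60, S→A 10·14=140. Service 308; fixed 168; total 476.
Plan B: {A, B, D, E}: P→B 2·22=44, Q→A 4·16=64, R→D 4·10=40, S→D 2·14=28. Service 176; fixed 142; total 318.
Difference: |476 − 318| = 158.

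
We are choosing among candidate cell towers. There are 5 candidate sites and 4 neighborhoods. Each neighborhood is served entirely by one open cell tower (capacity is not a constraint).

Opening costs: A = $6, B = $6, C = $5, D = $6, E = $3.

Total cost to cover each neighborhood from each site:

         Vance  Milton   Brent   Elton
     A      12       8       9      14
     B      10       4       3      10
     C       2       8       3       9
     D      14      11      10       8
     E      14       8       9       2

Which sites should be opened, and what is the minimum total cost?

Open C and E; minimum total cost 23.

For any fixed open set, each neighborhood goes to its cheapest open site; total = fixed + service.
{C, E}: Vance→C 2, Milton→C 8, Brent→C 3, Elton→E 2. Service 15; fixed 8; total 23.
{B, C, E}: service 11 + fixed 14 = 25
{C}: Vance→C 2, Milton→C 8, Brent→C 3, Elton→C 9. Service 22; fixed 5; total 27.
{A, B, C, D, E}: Vance→C 2, Milton→B 4, Brent→B 3, Elton→E 2. Service 11; fixed 26; total 37.
No other subset beats 23.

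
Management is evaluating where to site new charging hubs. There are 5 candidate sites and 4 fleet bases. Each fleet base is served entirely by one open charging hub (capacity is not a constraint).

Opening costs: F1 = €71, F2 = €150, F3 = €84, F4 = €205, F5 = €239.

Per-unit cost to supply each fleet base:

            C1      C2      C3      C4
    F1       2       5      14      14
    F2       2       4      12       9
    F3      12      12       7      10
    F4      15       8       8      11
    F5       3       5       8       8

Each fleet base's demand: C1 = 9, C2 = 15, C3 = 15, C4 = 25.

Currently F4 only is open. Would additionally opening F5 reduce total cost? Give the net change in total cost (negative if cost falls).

Current service cost with {F4}: 650.
Adding F5: each fleet base re-picks its cheapest; new service cost 422, saving 228.
Extra fixed cost: 239. Net change = 239 − 228 = 11.
(Totals: 855 → 866.)

No — net change +11 (cost rises by 11).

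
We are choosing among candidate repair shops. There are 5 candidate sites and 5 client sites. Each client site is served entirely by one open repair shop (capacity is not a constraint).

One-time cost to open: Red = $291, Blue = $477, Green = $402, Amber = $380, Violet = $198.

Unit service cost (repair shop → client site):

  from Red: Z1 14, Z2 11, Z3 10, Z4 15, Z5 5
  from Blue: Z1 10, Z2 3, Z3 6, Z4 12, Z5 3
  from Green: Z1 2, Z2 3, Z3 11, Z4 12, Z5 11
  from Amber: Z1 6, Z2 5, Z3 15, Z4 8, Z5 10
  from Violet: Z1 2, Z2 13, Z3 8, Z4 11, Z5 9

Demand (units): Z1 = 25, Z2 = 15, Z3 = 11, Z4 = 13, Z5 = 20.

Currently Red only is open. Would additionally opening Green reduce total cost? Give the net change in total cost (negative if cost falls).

Current service cost with {Red}: 920.
Adding Green: each client site re-picks its cheapest; new service cost 461, saving 459.
Extra fixed cost: 402. Net change = 402 − 459 = -57.
(Totals: 1211 → 1154.)

Yes — net change −57 (cost falls by 57).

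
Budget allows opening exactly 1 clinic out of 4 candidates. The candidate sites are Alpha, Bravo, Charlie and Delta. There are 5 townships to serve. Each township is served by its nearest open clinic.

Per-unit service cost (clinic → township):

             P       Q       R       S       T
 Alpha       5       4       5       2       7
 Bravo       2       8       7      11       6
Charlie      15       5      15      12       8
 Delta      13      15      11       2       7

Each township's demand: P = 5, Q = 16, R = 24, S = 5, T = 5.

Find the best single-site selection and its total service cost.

Choose Alpha only; total service cost 254.

With exactly 1 open, each township uses its cheapest among the chosen.
{Alpha}: P→Alpha 5·5=25, Q→Alpha 4·16=64, R→Alpha 5·24=120, S→Alpha 2·5=10, T→Alpha 7·5=35. Service cost 254.
{Bravo}: service cost 391
{Delta}: service cost 614
Among all 4 size-1 choices, {Alpha} is lowest.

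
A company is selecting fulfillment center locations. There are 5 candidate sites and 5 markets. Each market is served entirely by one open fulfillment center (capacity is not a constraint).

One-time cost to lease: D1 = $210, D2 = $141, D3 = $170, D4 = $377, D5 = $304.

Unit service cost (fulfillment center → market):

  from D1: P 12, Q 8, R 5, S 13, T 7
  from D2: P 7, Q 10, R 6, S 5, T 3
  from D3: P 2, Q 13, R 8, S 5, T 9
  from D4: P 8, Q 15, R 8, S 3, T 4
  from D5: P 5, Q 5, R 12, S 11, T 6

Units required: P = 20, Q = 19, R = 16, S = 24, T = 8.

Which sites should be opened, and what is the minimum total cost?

For any fixed open set, each market goes to its cheapest open site; total = fixed + service.
{D2}: P→D2 7·20=140, Q→D2 10·19=190, R→D2 6·16=96, S→D2 5·24=120, T→D2 3·8=24. Service 570; fixed 141; total 711.
{D3}: service 607 + fixed 170 = 777
{D2, D3}: service 470 + fixed 311 = 781
{D1, D2, D3, D4, D5}: P→D3 2·20=40, Q→D5 5·19=95, R→D1 5·16=80, S→D4 3·24=72, T→D2 3·8=24. Service 311; fixed 1202; total 1513.
No other subset beats 711.

Open D2 only; minimum total cost 711.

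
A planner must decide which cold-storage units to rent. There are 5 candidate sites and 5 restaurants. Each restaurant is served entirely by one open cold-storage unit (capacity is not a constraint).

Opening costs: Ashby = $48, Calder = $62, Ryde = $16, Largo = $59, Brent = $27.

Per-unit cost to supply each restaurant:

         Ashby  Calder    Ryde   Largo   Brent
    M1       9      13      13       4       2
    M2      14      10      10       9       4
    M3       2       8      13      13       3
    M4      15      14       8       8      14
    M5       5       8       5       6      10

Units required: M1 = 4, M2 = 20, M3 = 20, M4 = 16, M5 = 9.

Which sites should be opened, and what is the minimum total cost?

Open Ryde and Brent; minimum total cost 364.

For any fixed open set, each restaurant goes to its cheapest open site; total = fixed + service.
{Ryde, Brent}: M1→Brent 2·4=8, M2→Brent 4·20=80, M3→Brent 3·20=60, M4→Ryde 8·16=128, M5→Ryde 5·9=45. Service 321; fixed 43; total 364.
{Ashby, Ryde, Brent}: service 301 + fixed 91 = 392
{Largo, Brent}: service 330 + fixed 86 = 416
{Ashby, Calder, Ryde, Largo, Brent}: service 301 + fixed 212 = 513
No other subset beats 364.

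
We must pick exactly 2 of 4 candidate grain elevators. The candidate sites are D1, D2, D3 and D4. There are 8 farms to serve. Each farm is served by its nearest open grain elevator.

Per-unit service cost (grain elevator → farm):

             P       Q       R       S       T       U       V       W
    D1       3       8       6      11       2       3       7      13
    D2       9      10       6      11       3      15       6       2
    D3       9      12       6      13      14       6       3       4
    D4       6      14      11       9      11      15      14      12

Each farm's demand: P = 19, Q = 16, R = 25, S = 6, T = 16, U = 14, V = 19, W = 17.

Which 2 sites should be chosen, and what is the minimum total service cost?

Choose D1 and D3; total service cost 600.

With exactly 2 open, each farm uses its cheapest among the chosen.
{D1, D3}: P→D1 3·19=57, Q→D1 8·16=128, R→D1 6·25=150, S→D1 11·6=66, T→D1 2·16=32, U→D1 3·14=42, V→D3 3·19=57, W→D3 4·17=68. Service cost 600.
{D1, D2}: service cost 623
{D2, D3}: service cost 770
Among all 6 size-2 choices, {D1, D3} is lowest.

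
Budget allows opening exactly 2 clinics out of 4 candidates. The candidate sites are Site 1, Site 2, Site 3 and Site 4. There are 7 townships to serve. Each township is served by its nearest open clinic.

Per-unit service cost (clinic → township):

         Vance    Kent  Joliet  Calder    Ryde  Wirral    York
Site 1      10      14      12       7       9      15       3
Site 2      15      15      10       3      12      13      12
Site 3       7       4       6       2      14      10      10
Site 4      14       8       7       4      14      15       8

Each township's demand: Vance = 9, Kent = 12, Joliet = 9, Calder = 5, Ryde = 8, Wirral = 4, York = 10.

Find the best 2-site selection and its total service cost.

Choose Site 1 and Site 3; total service cost 317.

With exactly 2 open, each township uses its cheapest among the chosen.
{Site 1, Site 3}: Vance→Site 3 7·9=63, Kent→Site 3 4·12=48, Joliet→Site 3 6·9=54, Calder→Site 3 2·5=10, Ryde→Site 1 9·8=72, Wirral→Site 3 10·4=40, York→Site 1 3·10=30. Service cost 317.
{Site 3, Site 4}: service cost 407
{Site 2, Site 3}: service cost 411
Among all 6 size-2 choices, {Site 1, Site 3} is lowest.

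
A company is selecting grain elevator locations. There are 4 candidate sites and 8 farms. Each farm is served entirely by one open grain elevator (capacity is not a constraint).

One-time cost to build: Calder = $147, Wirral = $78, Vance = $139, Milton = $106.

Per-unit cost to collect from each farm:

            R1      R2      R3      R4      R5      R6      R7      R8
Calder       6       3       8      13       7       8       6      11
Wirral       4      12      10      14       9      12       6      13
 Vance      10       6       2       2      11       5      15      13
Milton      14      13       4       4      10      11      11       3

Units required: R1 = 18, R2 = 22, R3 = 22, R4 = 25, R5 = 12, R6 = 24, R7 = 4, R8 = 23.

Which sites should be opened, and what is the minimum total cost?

For any fixed open set, each farm goes to its cheapest open site; total = fixed + service.
{Wirral, Vance, Milton}: R1→Wirral 4·18=72, R2→Vance 6·22=132, R3→Vance 2·22=44, R4→Vance 2·25=50, R5→Wirral 9·12=108, R6→Vance 5·24=120, R7→Wirral 6·4=24, R8→Milton 3·23=69. Service 619; fixed 323; total 942.
{Calder, Vance, Milton}: service 565 + fixed 392 = 957
{Calder, Milton}: R1→Calder 6·18=108, R2→Calder 3·22=66, R3→Milton 4·22=88, R4→Milton 4·25=100, R5→Calder 7·12=84, R6→Calder 8·24=192, R7→Calder 6·4=24, R8→Milton 3·23=69. Service 731; fixed 253; total 984.
{Calder, Wirral, Vance, Milton}: service 529 + fixed 470 = 999
No other subset beats 942.

Open Wirral, Vance and Milton; minimum total cost 942.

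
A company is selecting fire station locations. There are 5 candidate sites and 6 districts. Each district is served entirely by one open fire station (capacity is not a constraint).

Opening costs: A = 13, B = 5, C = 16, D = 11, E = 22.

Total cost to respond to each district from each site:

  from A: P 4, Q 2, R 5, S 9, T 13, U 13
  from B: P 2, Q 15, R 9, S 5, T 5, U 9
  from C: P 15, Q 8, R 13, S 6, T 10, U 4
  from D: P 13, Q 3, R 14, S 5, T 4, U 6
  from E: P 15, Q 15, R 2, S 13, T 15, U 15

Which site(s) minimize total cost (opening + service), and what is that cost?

For any fixed open set, each district goes to its cheapest open site; total = fixed + service.
{B, D}: P→B 2, Q→D 3, R→B 9, S→B 5, T→D 4, U→D 6. Service 29; fixed 16; total 45.
{A, B}: service 28 + fixed 18 = 46
{A, D}: P→A 4, Q→A 2, R→A 5, S→D 5, T→D 4, U→D 6. Service 26; fixed 24; total 50.
{A, B, C, D, E}: P→B 2, Q→A 2, R→E 2, S→B 5, T→D 4, U→C 4. Service 19; fixed 67; total 86.
No other subset beats 45.

Open B and D; minimum total cost 45.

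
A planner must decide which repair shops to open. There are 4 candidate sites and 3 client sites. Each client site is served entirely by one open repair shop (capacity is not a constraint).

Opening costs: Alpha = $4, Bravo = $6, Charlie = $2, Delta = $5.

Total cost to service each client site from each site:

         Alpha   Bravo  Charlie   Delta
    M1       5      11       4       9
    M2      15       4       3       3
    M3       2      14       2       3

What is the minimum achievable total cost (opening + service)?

For any fixed open set, each client site goes to its cheapest open site; total = fixed + service.
{Charlie}: M1→Charlie 4, M2→Charlie 3, M3→Charlie 2. Service 9; fixed 2; total 11.
{Alpha, Charlie}: service 9 + fixed 6 = 15
{Charlie, Delta}: service 9 + fixed 7 = 16
{Alpha, Bravo, Charlie, Delta}: M1→Charlie 4, M2→Charlie 3, M3→Alpha 2. Service 9; fixed 17; total 26.
No other subset beats 11.

Minimum total cost: 11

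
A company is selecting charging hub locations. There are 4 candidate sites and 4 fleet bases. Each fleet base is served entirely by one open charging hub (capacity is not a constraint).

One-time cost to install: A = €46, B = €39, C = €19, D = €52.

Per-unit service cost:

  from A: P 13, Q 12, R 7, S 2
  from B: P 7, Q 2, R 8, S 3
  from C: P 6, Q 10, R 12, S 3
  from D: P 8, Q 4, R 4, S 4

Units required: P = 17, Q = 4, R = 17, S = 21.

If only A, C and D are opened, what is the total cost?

Total cost: 345

Each fleet base is assigned to its cheapest site among the open ones.
{A, C, D}: P→C 6·17=102, Q→D 4·4=16, R→D 4·17=68, S→A 2·21=42. Service 228; fixed 117; total 345.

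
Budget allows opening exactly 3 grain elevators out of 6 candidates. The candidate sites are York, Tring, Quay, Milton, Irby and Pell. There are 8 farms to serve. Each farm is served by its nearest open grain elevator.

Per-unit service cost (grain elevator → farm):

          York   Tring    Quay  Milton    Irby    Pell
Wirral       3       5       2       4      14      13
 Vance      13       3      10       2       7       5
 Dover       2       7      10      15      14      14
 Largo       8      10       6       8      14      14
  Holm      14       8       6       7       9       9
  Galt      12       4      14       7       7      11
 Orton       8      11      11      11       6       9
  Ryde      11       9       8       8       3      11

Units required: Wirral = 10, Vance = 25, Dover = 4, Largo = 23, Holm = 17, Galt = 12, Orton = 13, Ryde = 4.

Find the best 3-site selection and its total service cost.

Choose Tring, Quay and Irby; total service cost 501.

With exactly 3 open, each farm uses its cheapest among the chosen.
{Tring, Quay, Irby}: Wirral→Quay 2·10=20, Vance→Tring 3·25=75, Dover→Tring 7·4=28, Largo→Quay 6·23=138, Holm→Quay 6·17=102, Galt→Tring 4·12=48, Orton→Irby 6·13=78, Ryde→Irby 3·4=12. Service cost 501.
{Quay, Milton, Irby}: service cost 524
{York, Tring, Quay}: service cost 527
Among all 20 size-3 choices, {Tring, Quay, Irby} is lowest.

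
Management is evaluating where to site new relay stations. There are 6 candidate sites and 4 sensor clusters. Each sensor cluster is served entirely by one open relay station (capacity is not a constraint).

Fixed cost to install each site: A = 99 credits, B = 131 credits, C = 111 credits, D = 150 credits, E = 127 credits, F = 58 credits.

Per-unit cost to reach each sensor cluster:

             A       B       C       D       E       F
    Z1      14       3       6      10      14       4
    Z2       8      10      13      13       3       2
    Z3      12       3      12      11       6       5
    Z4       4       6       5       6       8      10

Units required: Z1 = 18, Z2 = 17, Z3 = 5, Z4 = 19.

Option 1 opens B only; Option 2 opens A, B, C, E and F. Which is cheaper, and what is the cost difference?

Option 1: {B}: Z1→B 3·18=54, Z2→B 10·17=170, Z3→B 3·5=15, Z4→B 6·19=114. Service 353; fixed 131; total 484.
Option 2: {A, B, C, E, F}: Z1→B 3·18=54, Z2→F 2·17=34, Z3→B 3·5=15, Z4→A 4·19=76. Service 179; fixed 526; total 705.
Difference: |484 − 705| = 221.

Option 1 is cheaper by 221.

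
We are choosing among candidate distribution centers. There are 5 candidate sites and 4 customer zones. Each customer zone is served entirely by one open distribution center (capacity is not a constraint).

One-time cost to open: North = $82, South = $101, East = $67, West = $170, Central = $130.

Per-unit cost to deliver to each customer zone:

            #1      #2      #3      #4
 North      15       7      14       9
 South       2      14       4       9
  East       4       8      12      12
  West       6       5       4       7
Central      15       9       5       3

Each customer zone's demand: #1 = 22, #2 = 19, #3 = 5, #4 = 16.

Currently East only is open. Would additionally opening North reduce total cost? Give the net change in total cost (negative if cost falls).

Current service cost with {East}: 492.
Adding North: each customer zone re-picks its cheapest; new service cost 425, saving 67.
Extra fixed cost: 82. Net change = 82 − 67 = 15.
(Totals: 559 → 574.)

No — net change +15 (cost rises by 15).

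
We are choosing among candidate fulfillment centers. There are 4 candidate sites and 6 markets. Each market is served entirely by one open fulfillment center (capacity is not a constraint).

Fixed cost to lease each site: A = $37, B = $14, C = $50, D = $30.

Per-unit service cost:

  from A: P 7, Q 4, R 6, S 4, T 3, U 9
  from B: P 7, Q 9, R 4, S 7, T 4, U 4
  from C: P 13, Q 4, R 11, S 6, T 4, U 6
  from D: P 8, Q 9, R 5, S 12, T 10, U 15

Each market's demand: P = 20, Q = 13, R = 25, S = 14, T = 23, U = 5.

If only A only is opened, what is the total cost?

Total cost: 549

Each market is assigned to its cheapest site among the open ones.
{A}: P→A 7·20=140, Q→A 4·13=52, R→A 6·25=150, S→A 4·14=56, T→A 3·23=69, U→A 9·5=45. Service 512; fixed 37; total 549.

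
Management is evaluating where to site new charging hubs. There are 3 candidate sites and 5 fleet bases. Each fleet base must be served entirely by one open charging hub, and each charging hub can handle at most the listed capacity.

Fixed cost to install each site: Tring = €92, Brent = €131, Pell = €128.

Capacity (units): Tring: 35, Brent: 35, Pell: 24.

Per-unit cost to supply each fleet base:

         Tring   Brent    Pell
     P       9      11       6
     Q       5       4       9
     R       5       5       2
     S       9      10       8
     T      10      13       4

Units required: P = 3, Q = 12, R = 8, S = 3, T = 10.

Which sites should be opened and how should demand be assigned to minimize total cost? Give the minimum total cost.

Minimum total cost: 378

Open {Tring, Pell}: P→Pell 6·3=18, Q→Tring 5·12=60, R→Pell 2·8=16, S→Pell 8·3=24, T→Pell 4·10=40.
Loads: Tring carries 12/35, Pell carries 24/24. Service 158; fixed 220; total 378.
Next best feasible plan costs 381.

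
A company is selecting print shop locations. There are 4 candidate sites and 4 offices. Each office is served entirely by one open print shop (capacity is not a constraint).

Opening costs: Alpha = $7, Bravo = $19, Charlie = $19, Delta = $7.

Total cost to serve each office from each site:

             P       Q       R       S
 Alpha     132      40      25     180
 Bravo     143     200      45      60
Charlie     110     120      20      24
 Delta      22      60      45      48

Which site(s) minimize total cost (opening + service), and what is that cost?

For any fixed open set, each office goes to its cheapest open site; total = fixed + service.
{Alpha, Charlie, Delta}: P→Delta 22, Q→Alpha 40, R→Charlie 20, S→Charlie 24. Service 106; fixed 33; total 139.
{Alpha, Delta}: P→Delta 22, Q→Alpha 40, R→Alpha 25, S→Delta 48. Service 135; fixed 14; total 149.
{Charlie, Delta}: service 126 + fixed 26 = 152
{Alpha, Bravo, Charlie, Delta}: service 106 + fixed 52 = 158
(All 15 nonempty subsets were checked; Alpha, Charlie and Delta is lowest.)

Open Alpha, Charlie and Delta; minimum total cost 139.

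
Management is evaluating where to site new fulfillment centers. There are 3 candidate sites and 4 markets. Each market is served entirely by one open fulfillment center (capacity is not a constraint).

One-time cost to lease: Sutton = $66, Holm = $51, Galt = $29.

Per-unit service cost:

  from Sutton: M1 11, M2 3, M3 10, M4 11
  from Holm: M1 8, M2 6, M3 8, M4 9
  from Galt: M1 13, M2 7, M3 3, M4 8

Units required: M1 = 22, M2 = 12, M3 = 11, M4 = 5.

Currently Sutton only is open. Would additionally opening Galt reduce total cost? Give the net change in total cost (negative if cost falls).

Current service cost with {Sutton}: 443.
Adding Galt: each market re-picks its cheapest; new service cost 351, saving 92.
Extra fixed cost: 29. Net change = 29 − 92 = -63.
(Totals: 509 → 446.)

Yes — net change −63 (cost falls by 63).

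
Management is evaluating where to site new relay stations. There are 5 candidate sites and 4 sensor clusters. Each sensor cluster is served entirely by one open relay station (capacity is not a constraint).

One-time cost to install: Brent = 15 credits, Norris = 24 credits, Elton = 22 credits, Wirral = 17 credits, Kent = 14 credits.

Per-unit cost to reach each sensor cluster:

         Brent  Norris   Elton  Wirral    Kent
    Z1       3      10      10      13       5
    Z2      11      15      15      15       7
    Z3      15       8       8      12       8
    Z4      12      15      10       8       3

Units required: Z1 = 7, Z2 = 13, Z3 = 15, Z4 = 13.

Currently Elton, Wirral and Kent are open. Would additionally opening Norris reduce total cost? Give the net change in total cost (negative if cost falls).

No — net change +24 (cost rises by 24).

Current service cost with {Elton, Wirral, Kent}: 285.
Adding Norris: each sensor cluster re-picks its cheapest; new service cost 285, saving 0.
Extra fixed cost: 24. Net change = 24 − 0 = 24.
(Totals: 338 → 362.)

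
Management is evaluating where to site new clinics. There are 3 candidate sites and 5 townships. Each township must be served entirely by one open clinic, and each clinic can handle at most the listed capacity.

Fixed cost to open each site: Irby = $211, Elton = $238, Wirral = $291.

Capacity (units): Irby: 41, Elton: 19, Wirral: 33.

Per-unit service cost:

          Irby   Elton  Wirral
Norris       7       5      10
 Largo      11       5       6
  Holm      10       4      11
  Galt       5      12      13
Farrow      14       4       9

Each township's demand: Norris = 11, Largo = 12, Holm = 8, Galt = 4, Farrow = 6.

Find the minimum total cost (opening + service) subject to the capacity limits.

Minimum total cost: 604

Open {Irby}: Norris→Irby 7·11=77, Largo→Irby 11·12=132, Holm→Irby 10·8=80, Galt→Irby 5·4=20, Farrow→Irby 14·6=84.
Loads: Irby carries 41/41. Service 393; fixed 211; total 604.
Next best feasible plan costs 710.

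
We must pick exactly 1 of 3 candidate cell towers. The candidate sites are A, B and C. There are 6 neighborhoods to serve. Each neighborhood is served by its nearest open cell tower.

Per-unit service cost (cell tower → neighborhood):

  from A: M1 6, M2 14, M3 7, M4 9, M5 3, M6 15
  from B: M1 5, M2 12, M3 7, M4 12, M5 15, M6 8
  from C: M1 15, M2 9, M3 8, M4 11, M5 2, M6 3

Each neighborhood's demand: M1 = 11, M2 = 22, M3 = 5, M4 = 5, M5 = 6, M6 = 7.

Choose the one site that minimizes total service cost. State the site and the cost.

With exactly 1 open, each neighborhood uses its cheapest among the chosen.
{C}: M1→C 15·11=165, M2→C 9·22=198, M3→C 8·5=40, M4→C 11·5=55, M5→C 2·6=12, M6→C 3·7=21. Service cost 491.
{B}: service cost 560
{A}: service cost 577
Among all 3 size-1 choices, {C} is lowest.

Choose C only; total service cost 491.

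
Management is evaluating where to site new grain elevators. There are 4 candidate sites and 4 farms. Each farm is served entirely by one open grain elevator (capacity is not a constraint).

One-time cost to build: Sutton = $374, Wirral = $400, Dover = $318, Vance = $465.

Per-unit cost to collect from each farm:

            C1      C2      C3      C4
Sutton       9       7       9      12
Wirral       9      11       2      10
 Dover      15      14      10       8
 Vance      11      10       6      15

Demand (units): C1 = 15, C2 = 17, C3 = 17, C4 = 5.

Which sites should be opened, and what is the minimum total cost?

For any fixed open set, each farm goes to its cheapest open site; total = fixed + service.
{Wirral}: C1→Wirral 9·15=135, C2→Wirral 11·17=187, C3→Wirral 2·17=34, C4→Wirral 10·5=50. Service 406; fixed 400; total 806.
{Sutton}: service 467 + fixed 374 = 841
{Vance}: C1→Vance 11·15=165, C2→Vance 10·17=170, C3→Vance 6·17=102, C4→Vance 15·5=75. Service 512; fixed 465; total 977.
{Sutton, Wirral, Dover, Vance}: service 328 + fixed 1557 = 1885
No other subset beats 806.

Open Wirral only; minimum total cost 806.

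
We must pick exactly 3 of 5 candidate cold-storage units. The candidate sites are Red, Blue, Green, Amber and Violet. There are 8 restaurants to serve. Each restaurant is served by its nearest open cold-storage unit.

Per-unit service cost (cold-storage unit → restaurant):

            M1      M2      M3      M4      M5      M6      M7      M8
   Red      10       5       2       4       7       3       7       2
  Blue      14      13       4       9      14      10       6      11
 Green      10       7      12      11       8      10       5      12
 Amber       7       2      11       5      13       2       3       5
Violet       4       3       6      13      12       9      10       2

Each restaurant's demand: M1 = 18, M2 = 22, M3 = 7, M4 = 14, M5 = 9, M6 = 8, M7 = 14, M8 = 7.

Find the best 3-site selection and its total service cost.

Choose Red, Amber and Violet; total service cost 321.

With exactly 3 open, each restaurant uses its cheapest among the chosen.
{Red, Amber, Violet}: M1→Violet 4·18=72, M2→Amber 2·22=44, M3→Red 2·7=14, M4→Red 4·14=56, M5→Red 7·9=63, M6→Amber 2·8=16, M7→Amber 3·14=42, M8→Red 2·7=14. Service cost 321.
{Green, Amber, Violet}: service cost 372
{Red, Blue, Amber}: service cost 375
Among all 10 size-3 choices, {Red, Amber, Violet} is lowest.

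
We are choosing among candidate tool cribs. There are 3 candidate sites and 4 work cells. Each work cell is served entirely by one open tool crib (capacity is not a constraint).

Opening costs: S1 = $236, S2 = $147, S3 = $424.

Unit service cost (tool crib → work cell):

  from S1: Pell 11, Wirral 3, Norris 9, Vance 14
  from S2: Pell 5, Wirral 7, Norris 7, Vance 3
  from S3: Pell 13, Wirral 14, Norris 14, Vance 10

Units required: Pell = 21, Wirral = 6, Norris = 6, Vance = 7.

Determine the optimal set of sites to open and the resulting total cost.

For any fixed open set, each work cell goes to its cheapest open site; total = fixed + service.
{S2}: Pell→S2 5·21=105, Wirral→S2 7·6=42, Norris→S2 7·6=42, Vance→S2 3·7=21. Service 210; fixed 147; total 357.
{S1, S2}: service 186 + fixed 383 = 569
{S1}: service 401 + fixed 236 = 637
{S1, S2, S3}: service 186 + fixed 807 = 993
No other subset beats 357.

Open S2 only; minimum total cost 357.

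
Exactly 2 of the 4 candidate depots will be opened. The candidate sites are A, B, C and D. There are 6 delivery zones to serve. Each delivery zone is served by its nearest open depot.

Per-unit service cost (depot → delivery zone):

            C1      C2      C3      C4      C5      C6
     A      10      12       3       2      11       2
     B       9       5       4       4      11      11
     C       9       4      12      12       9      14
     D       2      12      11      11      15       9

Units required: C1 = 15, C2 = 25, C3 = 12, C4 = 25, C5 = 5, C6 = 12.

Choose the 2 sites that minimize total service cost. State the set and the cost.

With exactly 2 open, each delivery zone uses its cheapest among the chosen.
{A, C}: C1→C 9·15=135, C2→C 4·25=100, C3→A 3·12=36, C4→A 2·25=50, C5→C 9·5=45, C6→A 2·12=24. Service cost 390.
{A, B}: service cost 425
{B, D}: service cost 466
Among all 6 size-2 choices, {A, C} is lowest.

Choose A and C; total service cost 390.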